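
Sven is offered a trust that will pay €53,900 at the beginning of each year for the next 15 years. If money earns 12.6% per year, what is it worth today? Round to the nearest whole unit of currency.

PV = 53900 × [1 − (1+0.126)^(−15)] / 0.126 × (1+i) = 53900 × 7.429582 = 400,454.4549
(Beginning-of-period payments → annuity-due factor ×(1+i).)

€400,454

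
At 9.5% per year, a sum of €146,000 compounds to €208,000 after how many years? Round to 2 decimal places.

n = ln(208000/146000) / ln(1+0.095) = ln(1.42466) / 0.090754 = 3.8999 years

3.90 years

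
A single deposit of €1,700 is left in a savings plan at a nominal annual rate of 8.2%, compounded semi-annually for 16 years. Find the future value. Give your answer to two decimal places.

€6,149.96

i = 0.082/2 = 0.041 per half-year; n = 16·2 = 32.
FV = PV·(1+i)^n = 1,700 × 3.617623 = 6,149.9596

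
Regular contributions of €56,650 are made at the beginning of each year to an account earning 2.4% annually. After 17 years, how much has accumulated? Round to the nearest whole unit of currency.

€1,200,261

FV = 56650 × [(1+0.024)^17 − 1] / 0.024 × (1+i) = 56650 × 21.187314 = 1,200,261.3496
Payments are at the start of each period, so multiply by (1+i).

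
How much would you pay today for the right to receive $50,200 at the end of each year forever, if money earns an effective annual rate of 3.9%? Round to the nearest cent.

PV = C/r = 50200/0.039 = 1,287,179.4872

$1,287,179.49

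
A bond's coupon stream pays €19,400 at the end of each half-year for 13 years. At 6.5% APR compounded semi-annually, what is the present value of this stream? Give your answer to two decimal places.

€337,040.72

i = 0.065/2 = 0.0325 per half-year; n = 13·2 = 26.
PV = 19400 × [1 − (1+0.0325)^(−26)] / 0.0325 = 19400 × 17.373233 = 337,040.7178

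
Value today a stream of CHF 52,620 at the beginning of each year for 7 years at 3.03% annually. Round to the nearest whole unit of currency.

CHF 337,389

Annuity factor a(7|0.0303) × (1+i) = 6.411809; PV = 52620 × 6.411809 = 337,389.3974
(annuity-due: payments at period start, so ×(1+i).)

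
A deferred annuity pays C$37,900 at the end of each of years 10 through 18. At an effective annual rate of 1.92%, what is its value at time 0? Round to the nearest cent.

Value one period before first payment (t=9): 37900 × [1 − (1+0.0192)^(−9)] / 0.0192 = 37900 × 8.193489 = 310,533.2489
Discount back 9 years: 310,533.2489 × (1+0.0192)^(−9) = 310,533.2489 × 0.842685 = 261,681.7119

C$261,681.71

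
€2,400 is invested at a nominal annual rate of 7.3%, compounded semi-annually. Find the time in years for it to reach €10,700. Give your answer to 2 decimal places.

20.85 years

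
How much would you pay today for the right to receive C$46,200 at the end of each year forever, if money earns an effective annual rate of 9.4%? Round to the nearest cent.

C$491,489.36

PV = C/r = 46200/0.094 = 491,489.3617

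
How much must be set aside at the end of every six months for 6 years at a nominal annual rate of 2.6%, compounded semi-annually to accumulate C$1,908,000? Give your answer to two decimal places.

i = 0.026/2 = 0.013 per half-year; n = 6·2 = 12.
FV-annuity factor = 12.896290; PMT = 1.908e+06 / 12.896290 = 147,949.5210

C$147,949.52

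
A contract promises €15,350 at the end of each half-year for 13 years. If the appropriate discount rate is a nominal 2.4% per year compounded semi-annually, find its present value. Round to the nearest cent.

€341,099.77

i = 0.024/2 = 0.012 per half-year; n = 13·2 = 26.
PV = 15350 × [1 − (1+0.012)^(−26)] / 0.012 = 15350 × 22.221484 = 341,099.7739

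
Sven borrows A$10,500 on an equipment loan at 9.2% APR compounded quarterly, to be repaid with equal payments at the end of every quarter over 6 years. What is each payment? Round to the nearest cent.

A$574.19

With 4 periods per year: i = 0.023, n = 24.
Annuity-PV factor = 18.286591; PMT = 10500 / 18.286591 = 574.1912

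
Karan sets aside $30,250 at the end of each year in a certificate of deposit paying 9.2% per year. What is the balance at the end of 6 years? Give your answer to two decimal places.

$228,732.25

FV = PMT · [(1+i)^n − 1] / i = 30250 · 7.561397 = 228,732.2516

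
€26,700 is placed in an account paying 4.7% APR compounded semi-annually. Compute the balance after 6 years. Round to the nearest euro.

€35,283

i = 0.047/2 = 0.0235 per half-year; n = 6·2 = 12.
26,700 × (1+0.0235)^12 = 26,700 × 1.321460 = 35,282.9936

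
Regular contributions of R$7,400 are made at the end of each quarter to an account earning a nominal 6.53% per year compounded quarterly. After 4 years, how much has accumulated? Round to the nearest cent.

i = 0.0653/4 = 0.016325 per quarter; n = 4·4 = 16.
FV = 7400 × [(1+0.016325)^16 − 1] / 0.016325 = 7400 × 18.116481 = 134,061.9607

R$134,061.96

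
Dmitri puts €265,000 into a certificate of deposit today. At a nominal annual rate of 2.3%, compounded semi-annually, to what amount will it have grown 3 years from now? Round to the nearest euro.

i = 0.023/2 = 0.0115 per half-year; n = 3·2 = 6.
FV = PV·(1+i)^n = 265,000 × 1.071014 = 283,818.8242

€283,819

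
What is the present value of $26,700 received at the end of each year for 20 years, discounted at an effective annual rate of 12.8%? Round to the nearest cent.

$189,838.65

Annuity factor a(20|0.128) = 7.110062; PV = 26700 × 7.110062 = 189,838.6537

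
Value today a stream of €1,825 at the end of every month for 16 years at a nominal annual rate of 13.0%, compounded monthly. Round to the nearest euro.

Periodic rate i = 0.13/12 = 0.0108333; n = 16 × 12 = 192 periods.
PV = PMT · [1 − (1+i)^(−n)] / i = 1825 · 80.645952 = 147,178.8623

€147,179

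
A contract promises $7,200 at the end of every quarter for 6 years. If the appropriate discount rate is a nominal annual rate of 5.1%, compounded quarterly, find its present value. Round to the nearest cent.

$148,058.87

Periodic rate i = 0.051/4 = 0.01275; n = 6 × 4 = 24 periods.
PV = PMT · [1 − (1+i)^(−n)] / i = 7200 · 20.563733 = 148,058.8747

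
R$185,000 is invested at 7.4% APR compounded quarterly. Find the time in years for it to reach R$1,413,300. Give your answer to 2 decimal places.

27.73 years

Periodic rate i = 0.074/4 = 0.0185.
n = ln(1.4133e+06/185000) / ln(1+0.0185) = ln(7.63946) / 0.018331 = 110.9231 quarters
= 110.9231/4 years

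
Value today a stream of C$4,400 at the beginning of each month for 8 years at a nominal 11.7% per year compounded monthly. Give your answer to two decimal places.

Periodic rate i = 0.117/12 = 0.00975; n = 8 × 12 = 96 periods.
PV = PMT · [1 − (1+i)^(−n)] / i × (1+i) = 4400 · 62.762379 = 276,154.4675
(annuity-due: payments at period start, so ×(1+i).)

C$276,154.47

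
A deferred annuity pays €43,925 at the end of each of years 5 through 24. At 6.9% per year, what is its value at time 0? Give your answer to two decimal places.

PV at t=4 (ordinary 20-year annuity): 43925 × a(20|0.069) = 43925 × 10.676855 = 468,980.8648
PV₀ = 468,980.8648 / (1+0.069)^4 = 468,980.8648 / 1.305903 = 359,123.8947

€359,123.89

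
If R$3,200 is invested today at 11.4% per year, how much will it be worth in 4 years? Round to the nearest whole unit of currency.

FV = PV·(1+i)^n = 3,200 × 1.540071 = 4,928.2274

R$4,928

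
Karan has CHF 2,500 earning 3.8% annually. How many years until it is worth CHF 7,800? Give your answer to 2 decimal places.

30.51 years

n = ln(7800/2500) / ln(1+0.038) = ln(3.12000) / 0.037296 = 30.5084 years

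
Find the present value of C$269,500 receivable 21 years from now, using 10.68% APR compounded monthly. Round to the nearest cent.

With 12 periods per year: i = 0.0089, n = 252.
PV = FV·(1+i)^(−n) = 269,500 × 0.107219 = 28,895.6200

C$28,895.62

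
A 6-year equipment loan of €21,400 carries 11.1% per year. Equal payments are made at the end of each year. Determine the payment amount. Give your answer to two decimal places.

Annuity-PV factor = 4.218379; PMT = 21400 / 4.218379 = 5,073.0392

€5,073.04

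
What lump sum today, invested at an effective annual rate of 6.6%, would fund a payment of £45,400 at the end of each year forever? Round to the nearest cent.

PV = C/r = 45400/0.066 = 687,878.7879

£687,878.79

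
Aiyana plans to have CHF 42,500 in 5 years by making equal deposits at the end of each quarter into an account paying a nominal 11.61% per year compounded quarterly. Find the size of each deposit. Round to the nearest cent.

CHF 1,597.42

Periodic rate i = 0.1161/4 = 0.029025; n = 5 × 4 = 20 periods.
PMT = 42500 / ( [(1+0.029025)^20 − 1] / 0.029025 ) = 42500 / 26.605465 = 1,597.4162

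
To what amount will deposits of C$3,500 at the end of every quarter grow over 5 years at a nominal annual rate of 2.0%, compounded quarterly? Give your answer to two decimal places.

C$73,426.90

i = 0.02/4 = 0.005 per quarter; n = 5·4 = 20.
FV = PMT · [(1+i)^n − 1] / i = 3500 · 20.979115 = 73,426.9040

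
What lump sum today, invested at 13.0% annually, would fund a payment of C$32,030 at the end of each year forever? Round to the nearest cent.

C$246,384.62

PV = C/r = 32030/0.13 = 246,384.6154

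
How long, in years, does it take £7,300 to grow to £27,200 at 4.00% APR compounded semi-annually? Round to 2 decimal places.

Periodic rate i = 0.04/2 = 0.02.
n = ln(27200/7300) / ln(1+0.02) = ln(3.72603) / 0.019803 = 66.4226 half-years
= 66.4226/2 years

33.21 years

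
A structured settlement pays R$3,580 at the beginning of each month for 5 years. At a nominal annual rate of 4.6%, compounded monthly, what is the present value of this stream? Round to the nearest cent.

R$192,295.72

i = 0.046/12 = 0.00383333 per month; n = 5·12 = 60.
PV = PMT · [1 − (1+i)^(−n)] / i × (1+i) = 3580 · 53.713888 = 192,295.7196
(annuity-due: payments at period start, so ×(1+i).)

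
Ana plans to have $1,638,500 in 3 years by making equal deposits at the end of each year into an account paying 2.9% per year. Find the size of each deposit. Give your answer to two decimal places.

FV-annuity factor = 3.087841; PMT = 1.6385e+06 / 3.087841 = 530,629.6535

$530,629.65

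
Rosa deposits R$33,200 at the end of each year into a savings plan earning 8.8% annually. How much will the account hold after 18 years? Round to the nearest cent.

FV = 33200 × [(1+0.088)^18 − 1] / 0.088 = 33200 × 40.496953 = 1,344,498.8254

R$1,344,498.83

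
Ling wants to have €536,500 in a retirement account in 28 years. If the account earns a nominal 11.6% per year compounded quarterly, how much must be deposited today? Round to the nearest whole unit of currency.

€21,830

With 4 periods per year: i = 0.029, n = 112.
Discount factor = (1+0.029)^(−112) = 0.040689; PV = 536,500 × 0.040689 = 21,829.6993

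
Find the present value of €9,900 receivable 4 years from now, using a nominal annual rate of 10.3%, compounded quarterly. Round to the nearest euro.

€6,591

Periodic rate i = 0.103/4 = 0.02575; n = 4 × 4 = 16 periods.
PV = FV·(1+i)^(−n) = 9,900 × 0.665787 = 6,591.2955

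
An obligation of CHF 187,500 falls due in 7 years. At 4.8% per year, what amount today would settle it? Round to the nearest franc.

CHF 135,043

Discount factor = (1+0.048)^(−7) = 0.720230; PV = 187,500 × 0.720230 = 135,043.0672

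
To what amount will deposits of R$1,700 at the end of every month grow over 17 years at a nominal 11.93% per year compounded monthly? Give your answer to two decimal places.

With 12 periods per year: i = 0.00994167, n = 204.
FV = PMT · [(1+i)^n − 1] / i = 1700 · 656.218207 = 1,115,570.9513

R$1,115,570.95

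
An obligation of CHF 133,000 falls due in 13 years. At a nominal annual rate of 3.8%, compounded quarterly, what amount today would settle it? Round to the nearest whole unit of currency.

CHF 81,343

Periodic rate i = 0.038/4 = 0.0095; n = 13 × 4 = 52 periods.
PV = 133,000 / (1 + 0.0095)^52 = 133,000 / 1.635042 = 81,343.4954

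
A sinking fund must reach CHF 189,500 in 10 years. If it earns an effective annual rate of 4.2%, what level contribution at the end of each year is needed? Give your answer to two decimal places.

PMT = 189500 / ( [(1+0.042)^10 − 1] / 0.042 ) = 189500 / 12.118051 = 15,637.8286

CHF 15,637.83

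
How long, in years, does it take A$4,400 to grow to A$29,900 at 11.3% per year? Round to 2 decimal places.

17.90 years

(1+i)^n = 29900/4400 = 6.79545, so n = ln 6.79545 / ln 1.113 = 17.8990 years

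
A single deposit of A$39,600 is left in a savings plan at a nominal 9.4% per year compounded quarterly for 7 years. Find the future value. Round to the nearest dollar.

i = 0.094/4 = 0.0235 per quarter; n = 7·4 = 28.
39,600 × (1+0.0235)^28 = 39,600 × 1.916283 = 75,884.8189

A$75,885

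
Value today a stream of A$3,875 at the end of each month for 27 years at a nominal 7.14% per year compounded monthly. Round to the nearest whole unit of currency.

i = 0.0714/12 = 0.00595 per month; n = 27·12 = 324.
Annuity factor a(324|0.00595) = 143.478782; PV = 3875 × 143.478782 = 555,980.2800

A$555,980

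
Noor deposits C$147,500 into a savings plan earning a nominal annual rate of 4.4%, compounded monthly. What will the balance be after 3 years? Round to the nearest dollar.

i = 0.044/12 = 0.00366667 per month; n = 3·12 = 36.
FV = 147,500 × (1 + 0.00366667)^36 = 168,272.8494

C$168,273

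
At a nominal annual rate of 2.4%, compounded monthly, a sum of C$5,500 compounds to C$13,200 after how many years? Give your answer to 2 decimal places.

Periodic rate i = 0.024/12 = 0.002.
n = ln(13200/5500) / ln(1+0.002) = ln(2.40000) / 0.001998 = 438.1720 months
= 438.1720/12 years

36.51 years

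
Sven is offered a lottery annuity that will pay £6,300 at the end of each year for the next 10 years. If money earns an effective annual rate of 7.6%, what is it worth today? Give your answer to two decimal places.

PV = 6300 × [1 − (1+0.076)^(−10)] / 0.076 = 6300 × 6.832849 = 43,046.9465

£43,046.95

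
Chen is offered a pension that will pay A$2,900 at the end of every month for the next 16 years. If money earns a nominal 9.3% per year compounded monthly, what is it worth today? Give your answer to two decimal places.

Periodic rate i = 0.093/12 = 0.00775; n = 16 × 12 = 192 periods.
PV = 2900 × [1 − (1+0.00775)^(−192)] / 0.00775 = 2900 × 99.726066 = 289,205.5923

A$289,205.59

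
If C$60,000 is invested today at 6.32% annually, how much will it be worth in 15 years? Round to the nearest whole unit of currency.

C$150,444

FV = 60,000 × (1 + 0.0632)^15 = 150,444.3109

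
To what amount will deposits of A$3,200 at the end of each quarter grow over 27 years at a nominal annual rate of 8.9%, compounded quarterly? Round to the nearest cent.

i = 0.089/4 = 0.02225 per quarter; n = 27·4 = 108.
Accumulation factor s(108|0.02225) = 439.048935; FV = 3200 × 439.048935 = 1,404,956.5930

A$1,404,956.59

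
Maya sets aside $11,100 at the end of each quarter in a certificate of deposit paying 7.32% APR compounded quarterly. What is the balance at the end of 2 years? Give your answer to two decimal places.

$94,700.64

Periodic rate i = 0.0732/4 = 0.0183; n = 2 × 4 = 8 periods.
FV = PMT · [(1+i)^n − 1] / i = 11100 · 8.531589 = 94,700.6398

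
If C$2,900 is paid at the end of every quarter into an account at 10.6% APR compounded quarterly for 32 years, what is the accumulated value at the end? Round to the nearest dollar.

i = 0.106/4 = 0.0265 per quarter; n = 32·4 = 128.
Accumulation factor s(128|0.0265) = 1035.512429; FV = 2900 × 1035.512429 = 3,002,986.0452

C$3,002,986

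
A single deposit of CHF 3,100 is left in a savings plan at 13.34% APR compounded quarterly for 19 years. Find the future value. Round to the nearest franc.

CHF 37,512

With 4 periods per year: i = 0.03335, n = 76.
FV = 3,100 × (1 + 0.03335)^76 = 37,511.7585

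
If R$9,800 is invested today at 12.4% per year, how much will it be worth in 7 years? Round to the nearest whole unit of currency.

FV = 9,800 × (1 + 0.124)^7 = 22,212.1324

R$22,212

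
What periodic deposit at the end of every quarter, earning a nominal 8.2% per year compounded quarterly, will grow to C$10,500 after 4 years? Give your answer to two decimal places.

i = 0.082/4 = 0.0205 per quarter; n = 4·4 = 16.
FV-annuity factor = 18.711821; PMT = 10500 / 18.711821 = 561.1426

C$561.14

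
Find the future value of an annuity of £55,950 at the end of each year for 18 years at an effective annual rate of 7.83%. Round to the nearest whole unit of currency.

£2,061,004

FV = 55950 × [(1+0.0783)^18 − 1] / 0.0783 = 55950 × 36.836541 = 2,061,004.4639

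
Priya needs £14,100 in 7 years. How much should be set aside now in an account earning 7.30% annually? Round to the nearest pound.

Discount factor = (1+0.073)^(−7) = 0.610663; PV = 14,100 × 0.610663 = 8,610.3550

£8,610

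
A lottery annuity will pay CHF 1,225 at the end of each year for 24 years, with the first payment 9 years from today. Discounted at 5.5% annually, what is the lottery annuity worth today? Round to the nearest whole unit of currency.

Value one period before first payment (t=8): 1225 × [1 − (1+0.055)^(−24)] / 0.055 = 1225 × 13.151699 = 16,110.8312
PV₀ = 16,110.8312 / (1+0.055)^8 = 16,110.8312 / 1.534687 = 10,497.7994

CHF 10,498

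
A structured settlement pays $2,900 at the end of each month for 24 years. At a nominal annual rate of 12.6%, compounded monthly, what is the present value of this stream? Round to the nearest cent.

$262,552.52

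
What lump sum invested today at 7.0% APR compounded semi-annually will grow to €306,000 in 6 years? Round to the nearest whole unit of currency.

With 2 periods per year: i = 0.035, n = 12.
Discount factor = (1+0.035)^(−12) = 0.661783; PV = 306,000 × 0.661783 = 202,505.6893

€202,506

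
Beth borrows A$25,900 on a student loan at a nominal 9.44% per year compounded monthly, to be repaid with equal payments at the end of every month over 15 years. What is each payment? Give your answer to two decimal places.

A$269.52

Periodic rate i = 0.0944/12 = 0.00786667; n = 15 × 12 = 180 periods.
Annuity-PV factor = 96.097736; PMT = 25900 / 96.097736 = 269.5173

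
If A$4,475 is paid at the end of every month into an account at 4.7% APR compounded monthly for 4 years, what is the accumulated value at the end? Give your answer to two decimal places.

A$235,812.05

i = 0.047/12 = 0.00391667 per month; n = 4·12 = 48.
FV = 4475 × [(1+0.00391667)^48 − 1] / 0.00391667 = 4475 × 52.695431 = 235,812.0532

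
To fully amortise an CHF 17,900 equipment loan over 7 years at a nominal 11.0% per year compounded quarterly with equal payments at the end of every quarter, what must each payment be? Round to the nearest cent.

CHF 925.03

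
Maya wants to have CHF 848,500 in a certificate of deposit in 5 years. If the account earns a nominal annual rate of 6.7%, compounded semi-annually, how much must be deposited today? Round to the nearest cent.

CHF 610,305.15

Periodic rate i = 0.067/2 = 0.0335; n = 5 × 2 = 10 periods.
PV = FV·(1+i)^(−n) = 848,500 × 0.719275 = 610,305.1532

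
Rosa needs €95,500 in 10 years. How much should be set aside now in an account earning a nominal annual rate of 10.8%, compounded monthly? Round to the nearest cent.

i = 0.108/12 = 0.009 per month; n = 10·12 = 120.
PV = 95,500 / (1 + 0.009)^120 = 95,500 / 2.930488 = 32,588.4289

€32,588.43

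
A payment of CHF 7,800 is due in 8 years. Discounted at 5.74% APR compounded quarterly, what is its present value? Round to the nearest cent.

CHF 4,944.06

i = 0.0574/4 = 0.01435 per quarter; n = 8·4 = 32.
PV = 7,800 / (1 + 0.01435)^32 = 7,800 / 1.577650 = 4,944.0622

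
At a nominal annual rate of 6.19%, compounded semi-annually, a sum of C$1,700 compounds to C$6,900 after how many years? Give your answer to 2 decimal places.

Periodic rate i = 0.0619/2 = 0.03095.
n = ln(6900/1700) / ln(1+0.03095) = ln(4.05882) / 0.030481 = 45.9600 half-years
= 45.9600/2 years

22.98 years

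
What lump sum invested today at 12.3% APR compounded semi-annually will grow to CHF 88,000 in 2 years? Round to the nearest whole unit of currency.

CHF 69,311

Periodic rate i = 0.123/2 = 0.0615; n = 2 × 2 = 4 periods.
PV = 88,000 / (1 + 0.0615)^4 = 88,000 / 1.269638 = 69,311.0819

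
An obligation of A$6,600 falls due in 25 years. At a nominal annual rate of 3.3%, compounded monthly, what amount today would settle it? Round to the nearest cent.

A$2,895.63

i = 0.033/12 = 0.00275 per month; n = 25·12 = 300.
PV = FV·(1+i)^(−n) = 6,600 × 0.438731 = 2,895.6278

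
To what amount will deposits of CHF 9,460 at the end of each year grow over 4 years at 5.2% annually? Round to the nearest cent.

CHF 40,895.17

FV = 9460 × [(1+0.052)^4 − 1] / 0.052 = 9460 × 4.322957 = 40,895.1695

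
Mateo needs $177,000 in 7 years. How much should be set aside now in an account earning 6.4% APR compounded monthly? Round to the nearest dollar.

$113,221

Periodic rate i = 0.064/12 = 0.00533333; n = 7 × 12 = 84 periods.
PV = FV·(1+i)^(−n) = 177,000 × 0.639666 = 113,220.8310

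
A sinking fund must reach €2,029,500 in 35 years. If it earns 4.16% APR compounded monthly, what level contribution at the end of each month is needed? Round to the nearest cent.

€2,146.32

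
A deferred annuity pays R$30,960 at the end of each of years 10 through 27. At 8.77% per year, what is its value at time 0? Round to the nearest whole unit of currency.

Value one period before first payment (t=9): 30960 × [1 − (1+0.0877)^(−18)] / 0.0877 = 30960 × 8.891570 = 275,283.0057
PV₀ = 275,283.0057 / (1+0.0877)^9 = 275,283.0057 / 2.130994 = 129,180.5843

R$129,181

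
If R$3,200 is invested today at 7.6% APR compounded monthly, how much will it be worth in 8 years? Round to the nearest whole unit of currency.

R$5,866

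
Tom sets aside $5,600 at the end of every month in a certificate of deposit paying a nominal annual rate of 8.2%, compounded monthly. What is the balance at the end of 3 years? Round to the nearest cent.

Periodic rate i = 0.082/12 = 0.00683333; n = 3 × 12 = 36 periods.
FV = 5600 × [(1+0.00683333)^36 − 1] / 0.00683333 = 5600 × 40.658046 = 227,685.0550

$227,685.06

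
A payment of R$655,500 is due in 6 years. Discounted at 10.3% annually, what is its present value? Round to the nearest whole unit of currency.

PV = FV·(1+i)^(−n) = 655,500 × 0.555325 = 364,015.2861

R$364,015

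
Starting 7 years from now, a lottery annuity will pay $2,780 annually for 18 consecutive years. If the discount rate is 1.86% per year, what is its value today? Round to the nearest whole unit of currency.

$37,778

PV at t=6 (ordinary 18-year annuity): 2780 × a(18|0.0186) = 2780 × 15.178222 = 42,195.4585
PV₀ = 42,195.4585 / (1+0.0186)^6 = 42,195.4585 / 1.116920 = 37,778.4103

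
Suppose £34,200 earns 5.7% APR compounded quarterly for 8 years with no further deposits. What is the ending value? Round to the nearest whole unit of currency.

i = 0.057/4 = 0.01425 per quarter; n = 8·4 = 32.
FV = 34,200 × (1 + 0.01425)^32 = 53,785.6758

£53,786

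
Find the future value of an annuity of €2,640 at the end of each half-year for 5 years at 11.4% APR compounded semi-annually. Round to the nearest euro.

€34,311

Periodic rate i = 0.114/2 = 0.057; n = 5 × 2 = 10 periods.
FV = PMT · [(1+i)^n − 1] / i = 2640 · 12.996561 = 34,310.9216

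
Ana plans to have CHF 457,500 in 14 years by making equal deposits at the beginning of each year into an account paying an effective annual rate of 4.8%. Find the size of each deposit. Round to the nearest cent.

CHF 22,585.26

PMT = 457500 / ( [(1+0.048)^14 − 1] / 0.048 × (1+i) ) = 457500 / 20.256577 = 22,585.2569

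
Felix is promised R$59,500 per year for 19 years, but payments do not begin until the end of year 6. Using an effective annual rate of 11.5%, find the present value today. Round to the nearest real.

Value one period before first payment (t=5): 59500 × [1 − (1+0.115)^(−19)] / 0.115 = 59500 × 7.596445 = 451,988.4586
PV₀ = 451,988.4586 / (1+0.115)^5 = 451,988.4586 / 1.723353 = 262,272.6525

R$262,273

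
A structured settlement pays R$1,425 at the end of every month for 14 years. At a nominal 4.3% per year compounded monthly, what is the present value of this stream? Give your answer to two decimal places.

R$179,627.64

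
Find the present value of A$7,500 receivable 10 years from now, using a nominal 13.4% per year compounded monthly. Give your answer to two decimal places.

i = 0.134/12 = 0.0111667 per month; n = 10·12 = 120.
PV = FV·(1+i)^(−n) = 7,500 × 0.263797 = 1,978.4811

A$1,978.48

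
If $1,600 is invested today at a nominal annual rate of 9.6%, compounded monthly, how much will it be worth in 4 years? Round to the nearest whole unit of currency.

$2,345

i = 0.096/12 = 0.008 per month; n = 4·12 = 48.
FV = 1,600 × (1 + 0.008)^48 = 2,345.4465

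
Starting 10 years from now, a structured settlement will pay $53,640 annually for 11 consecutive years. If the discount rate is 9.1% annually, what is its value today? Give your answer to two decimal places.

$165,903.93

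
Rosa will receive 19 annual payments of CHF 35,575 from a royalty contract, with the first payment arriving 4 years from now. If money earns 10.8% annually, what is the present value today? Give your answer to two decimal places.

CHF 207,657.53

PV at t=3 (ordinary 19-year annuity): 35575 × a(19|0.108) = 35575 × 7.940028 = 282,466.5108
PV₀ = 282,466.5108 / (1+0.108)^3 = 282,466.5108 / 1.360252 = 207,657.5301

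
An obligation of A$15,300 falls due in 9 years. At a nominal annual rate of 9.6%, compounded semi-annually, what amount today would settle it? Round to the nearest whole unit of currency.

Periodic rate i = 0.096/2 = 0.048; n = 9 × 2 = 18 periods.
Discount factor = (1+0.048)^(−18) = 0.430028; PV = 15,300 × 0.430028 = 6,579.4311

A$6,579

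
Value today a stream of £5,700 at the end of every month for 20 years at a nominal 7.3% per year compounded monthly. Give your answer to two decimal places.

£718,419.53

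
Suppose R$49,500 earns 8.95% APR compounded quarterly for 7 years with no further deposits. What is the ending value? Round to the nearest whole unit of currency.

R$91,980

With 4 periods per year: i = 0.022375, n = 28.
FV = 49,500 × (1 + 0.022375)^28 = 91,979.5737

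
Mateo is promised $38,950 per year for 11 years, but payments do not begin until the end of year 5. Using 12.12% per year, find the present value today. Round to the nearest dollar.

PV at t=4 (ordinary 11-year annuity): 38950 × a(11|0.1212) = 38950 × 5.906686 = 230,065.4145
Discount back 4 years: 230,065.4145 × (1+0.1212)^(−4) = 230,065.4145 × 0.632802 = 145,585.7876

$145,586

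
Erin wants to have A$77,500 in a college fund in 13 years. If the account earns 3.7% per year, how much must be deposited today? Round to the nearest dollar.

PV = FV·(1+i)^(−n) = 77,500 × 0.623557 = 48,325.6684

A$48,326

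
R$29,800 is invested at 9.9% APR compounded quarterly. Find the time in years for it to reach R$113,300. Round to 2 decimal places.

Periodic rate i = 0.099/4 = 0.02475.
(1+i)^n = 113300/29800 = 3.80201, so n = ln 3.80201 / ln 1.02475 = 54.6259 quarters
= 54.6259/4 years

13.66 years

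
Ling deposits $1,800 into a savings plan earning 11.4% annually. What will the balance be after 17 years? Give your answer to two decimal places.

$11,280.30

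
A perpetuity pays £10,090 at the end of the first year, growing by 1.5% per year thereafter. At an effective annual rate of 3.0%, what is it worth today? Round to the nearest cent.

£672,666.67

PV = D₁/(r − g) = 10090/(0.03 − 0.015) = 672,666.6667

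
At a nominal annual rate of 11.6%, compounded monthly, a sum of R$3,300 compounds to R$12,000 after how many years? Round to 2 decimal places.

11.18 years

Periodic rate i = 0.116/12 = 0.00966667.
n = ln(12000/3300) / ln(1+0.00966667) = ln(3.63636) / 0.009620 = 134.1945 months
= 134.1945/12 years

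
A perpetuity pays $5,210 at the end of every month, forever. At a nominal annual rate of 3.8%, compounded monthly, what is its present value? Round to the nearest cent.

$1,645,263.16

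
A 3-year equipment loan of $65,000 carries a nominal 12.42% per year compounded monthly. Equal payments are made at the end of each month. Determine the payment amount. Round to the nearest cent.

Periodic rate i = 0.1242/12 = 0.01035; n = 3 × 12 = 36 periods.
PMT = 65000 / ( [1 − (1+0.01035)^(−36)] / 0.01035 ) = 65000 / 29.926440 = 2,171.9924

$2,171.99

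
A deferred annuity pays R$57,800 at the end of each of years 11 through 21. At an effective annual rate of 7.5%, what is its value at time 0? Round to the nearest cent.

Value one period before first payment (t=10): 57800 × [1 − (1+0.075)^(−11)] / 0.075 = 57800 × 7.315424 = 422,831.5156
PV₀ = 422,831.5156 / (1+0.075)^10 = 422,831.5156 / 2.061032 = 205,155.2841

R$205,155.28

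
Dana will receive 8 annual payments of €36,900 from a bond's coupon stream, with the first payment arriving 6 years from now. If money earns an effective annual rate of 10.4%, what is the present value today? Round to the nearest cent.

Value one period before first payment (t=5): 36900 × [1 − (1+0.104)^(−8)] / 0.104 = 36900 × 5.258119 = 194,024.5768
PV₀ = 194,024.5768 / (1+0.104)^5 = 194,024.5768 / 1.640006 = 118,307.2550

€118,307.26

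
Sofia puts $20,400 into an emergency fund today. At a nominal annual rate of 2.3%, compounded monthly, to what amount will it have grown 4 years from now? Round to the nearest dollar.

i = 0.023/12 = 0.00191667 per month; n = 4·12 = 48.
20,400 × (1+0.00191667)^48 = 20,400 × 1.096268 = 22,363.8731

$22,364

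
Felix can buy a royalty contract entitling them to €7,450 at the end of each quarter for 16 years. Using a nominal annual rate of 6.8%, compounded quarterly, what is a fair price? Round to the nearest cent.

€289,242.12

i = 0.068/4 = 0.017 per quarter; n = 16·4 = 64.
PV = PMT · [1 − (1+i)^(−n)] / i = 7450 · 38.824446 = 289,242.1228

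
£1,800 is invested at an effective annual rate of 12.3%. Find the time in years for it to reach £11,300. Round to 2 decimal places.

n = ln(11300/1800) / ln(1+0.123) = ln(6.27778) / 0.116004 = 15.8358 years

15.84 years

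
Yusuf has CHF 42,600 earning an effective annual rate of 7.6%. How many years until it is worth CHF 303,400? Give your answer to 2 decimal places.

n = ln(303400/42600) / ln(1+0.076) = ln(7.12207) / 0.073250 = 26.8012 years

26.80 years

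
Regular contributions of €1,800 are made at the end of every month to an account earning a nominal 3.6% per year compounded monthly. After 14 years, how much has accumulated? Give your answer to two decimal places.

€392,448.54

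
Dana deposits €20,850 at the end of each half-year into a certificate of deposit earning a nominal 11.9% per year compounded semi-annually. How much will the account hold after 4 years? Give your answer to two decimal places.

Periodic rate i = 0.119/2 = 0.0595; n = 4 × 2 = 8 periods.
FV = 20850 × [(1+0.0595)^8 − 1] / 0.0595 = 20850 × 9.879722 = 205,992.2089

€205,992.21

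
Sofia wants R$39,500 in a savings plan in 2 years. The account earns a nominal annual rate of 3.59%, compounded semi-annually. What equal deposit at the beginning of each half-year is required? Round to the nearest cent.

R$9,443.55

i = 0.0359/2 = 0.01795 per half-year; n = 2·2 = 4.
FV-annuity factor × (1+i) = 4.182751; PMT = 39500 / 4.182751 = 9,443.5455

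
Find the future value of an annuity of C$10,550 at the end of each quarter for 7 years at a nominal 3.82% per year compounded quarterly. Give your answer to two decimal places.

C$336,833.66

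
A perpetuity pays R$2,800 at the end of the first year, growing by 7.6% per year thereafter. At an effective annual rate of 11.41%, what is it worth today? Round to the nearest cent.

R$73,490.81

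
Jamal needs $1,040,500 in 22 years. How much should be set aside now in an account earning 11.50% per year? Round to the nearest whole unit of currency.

$94,884

PV = 1,040,500 / (1 + 0.115)^22 = 1,040,500 / 10.965971 = 94,884.4407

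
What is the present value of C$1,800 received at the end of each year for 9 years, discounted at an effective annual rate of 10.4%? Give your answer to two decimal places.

PV = PMT · [1 − (1+i)^(−n)] / i = 1800 · 5.668586 = 10,203.4543

C$10,203.45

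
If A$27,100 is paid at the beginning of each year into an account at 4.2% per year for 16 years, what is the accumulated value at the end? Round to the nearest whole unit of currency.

A$626,249

Accumulation factor s(16|0.042) × (1+i) = 23.108835; FV = 27100 × 23.108835 = 626,249.4190
(annuity-due: payments at period start, so ×(1+i).)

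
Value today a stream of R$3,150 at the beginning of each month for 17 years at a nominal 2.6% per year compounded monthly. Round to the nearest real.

i = 0.026/12 = 0.00216667 per month; n = 17·12 = 204.
Annuity factor a(204|0.00216667) × (1+i) = 165.099850; PV = 3150 × 165.099850 = 520,064.5271
(annuity-due: payments at period start, so ×(1+i).)

R$520,065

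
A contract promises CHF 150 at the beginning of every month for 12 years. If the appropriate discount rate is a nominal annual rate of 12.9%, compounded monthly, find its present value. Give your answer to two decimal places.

CHF 11,079.18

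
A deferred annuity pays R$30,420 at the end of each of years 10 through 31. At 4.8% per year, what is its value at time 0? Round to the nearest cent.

R$267,435.63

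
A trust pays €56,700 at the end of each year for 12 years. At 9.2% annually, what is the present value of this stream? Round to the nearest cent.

PV = 56700 × [1 − (1+0.092)^(−12)] / 0.092 = 56700 × 7.089141 = 401,954.3067

€401,954.31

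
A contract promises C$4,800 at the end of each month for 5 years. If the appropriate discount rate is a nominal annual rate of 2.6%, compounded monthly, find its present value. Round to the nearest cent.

C$269,791.92

i = 0.026/12 = 0.00216667 per month; n = 5·12 = 60.
PV = 4800 × [1 − (1+0.00216667)^(−60)] / 0.00216667 = 4800 × 56.206649 = 269,791.9170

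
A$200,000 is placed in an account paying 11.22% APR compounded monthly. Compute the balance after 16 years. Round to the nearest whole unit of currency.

i = 0.1122/12 = 0.00935 per month; n = 16·12 = 192.
FV = 200,000 × (1 + 0.00935)^192 = 1,194,134.2873

A$1,194,134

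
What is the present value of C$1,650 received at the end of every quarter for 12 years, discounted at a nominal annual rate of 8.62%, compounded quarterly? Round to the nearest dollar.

C$49,051

i = 0.0862/4 = 0.02155 per quarter; n = 12·4 = 48.
PV = 1650 × [1 − (1+0.02155)^(−48)] / 0.02155 = 1650 × 29.727763 = 49,050.8084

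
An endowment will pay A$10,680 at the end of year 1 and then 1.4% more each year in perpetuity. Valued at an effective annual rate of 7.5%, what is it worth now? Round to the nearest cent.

A$175,081.97

PV = D₁/(r − g) = 10680/(0.075 − 0.014) = 175,081.9672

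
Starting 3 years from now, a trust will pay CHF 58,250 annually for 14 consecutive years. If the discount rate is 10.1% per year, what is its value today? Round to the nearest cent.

PV at t=2 (ordinary 14-year annuity): 58250 × a(14|0.101) = 58250 × 7.326708 = 426,780.7327
PV₀ = 426,780.7327 / (1+0.101)^2 = 426,780.7327 / 1.212201 = 352,070.9294

CHF 352,070.93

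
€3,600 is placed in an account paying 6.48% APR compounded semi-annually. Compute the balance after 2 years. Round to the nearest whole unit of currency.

i = 0.0648/2 = 0.0324 per half-year; n = 2·2 = 4.
3,600 × (1+0.0324)^4 = 3,600 × 1.136036 = 4,089.7286

€4,090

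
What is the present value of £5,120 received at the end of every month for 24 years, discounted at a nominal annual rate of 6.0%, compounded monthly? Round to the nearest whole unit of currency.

£780,514

Periodic rate i = 0.06/12 = 0.005; n = 24 × 12 = 288 periods.
PV = PMT · [1 − (1+i)^(−n)] / i = 5120 · 152.444121 = 780,513.9015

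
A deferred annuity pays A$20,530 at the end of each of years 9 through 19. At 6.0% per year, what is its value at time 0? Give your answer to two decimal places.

PV at t=8 (ordinary 11-year annuity): 20530 × a(11|0.06) = 20530 × 7.886875 = 161,917.5351
PV₀ = 161,917.5351 / (1+0.06)^8 = 161,917.5351 / 1.593848 = 101,589.0646

A$101,589.06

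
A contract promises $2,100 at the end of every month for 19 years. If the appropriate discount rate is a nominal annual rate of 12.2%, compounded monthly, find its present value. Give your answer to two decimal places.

i = 0.122/12 = 0.0101667 per month; n = 19·12 = 228.
PV = PMT · [1 − (1+i)^(−n)] / i = 2100 · 88.561024 = 185,978.1507

$185,978.15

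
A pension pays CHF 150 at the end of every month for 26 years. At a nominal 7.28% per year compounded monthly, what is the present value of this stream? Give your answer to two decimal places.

CHF 20,979.07

With 12 periods per year: i = 0.00606667, n = 312.
PV = 150 × [1 − (1+0.00606667)^(−312)] / 0.00606667 = 150 × 139.860439 = 20,979.0658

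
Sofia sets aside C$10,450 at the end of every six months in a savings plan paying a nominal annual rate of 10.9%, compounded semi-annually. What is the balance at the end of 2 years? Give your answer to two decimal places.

C$45,343.00

With 2 periods per year: i = 0.0545, n = 4.
FV = PMT · [(1+i)^n − 1] / i = 10450 · 4.339043 = 45,342.9981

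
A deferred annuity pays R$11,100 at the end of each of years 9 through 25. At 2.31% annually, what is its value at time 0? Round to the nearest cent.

R$128,789.09

Value one period before first payment (t=8): 11100 × [1 − (1+0.0231)^(−17)] / 0.0231 = 11100 × 13.928385 = 154,605.0729
Discount back 8 years: 154,605.0729 × (1+0.0231)^(−8) = 154,605.0729 × 0.833020 = 128,789.0865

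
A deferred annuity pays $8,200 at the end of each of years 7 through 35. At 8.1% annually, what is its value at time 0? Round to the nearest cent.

$56,812.96

Value one period before first payment (t=6): 8200 × [1 − (1+0.081)^(−29)] / 0.081 = 8200 × 11.055738 = 90,657.0515
Discount back 6 years: 90,657.0515 × (1+0.081)^(−6) = 90,657.0515 × 0.626680 = 56,812.9612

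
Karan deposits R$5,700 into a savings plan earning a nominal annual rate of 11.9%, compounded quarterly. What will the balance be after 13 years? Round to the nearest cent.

R$26,177.52

i = 0.119/4 = 0.02975 per quarter; n = 13·4 = 52.
5,700 × (1+0.02975)^52 = 5,700 × 4.592547 = 26,177.5193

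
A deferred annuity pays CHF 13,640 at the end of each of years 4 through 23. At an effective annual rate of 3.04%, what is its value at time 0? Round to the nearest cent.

CHF 184,808.24

PV at t=3 (ordinary 20-year annuity): 13640 × a(20|0.0304) = 13640 × 14.822604 = 202,180.3153
Discount back 3 years: 202,180.3153 × (1+0.0304)^(−3) = 202,180.3153 × 0.914076 = 184,808.2350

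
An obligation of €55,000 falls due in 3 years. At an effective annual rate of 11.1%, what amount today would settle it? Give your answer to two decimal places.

€40,107.03

PV = FV·(1+i)^(−n) = 55,000 × 0.729219 = 40,107.0309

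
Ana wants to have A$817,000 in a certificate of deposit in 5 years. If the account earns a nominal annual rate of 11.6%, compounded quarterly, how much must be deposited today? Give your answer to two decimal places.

A$461,226.83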